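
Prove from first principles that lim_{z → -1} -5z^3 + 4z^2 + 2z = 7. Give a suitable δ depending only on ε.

Fix ε > 0. We want δ > 0 such that 0 < |z + 1| < δ implies |(-5z^3 + 4z^2 + 2z) − 7| < ε.
(-5z^3 + 4z^2 + 2z) − 7 = -5z^3 + 4z^2 + 2z - 7 = (z + 1)(-5z^2 + 9z - 7).
So |(-5z^3 + 4z^2 + 2z) − 7| = |z + 1|·|-5z^2 + 9z - 7|.
Assume first that |z + 1| < 2, so |z| < 3. Then |-5z^2 + 9z - 7| ≤ 5·3^2 + 9·3 + 7 = 79.
Hence |(-5z^3 + 4z^2 + 2z) − 7| ≤ 79|z + 1| < ε provided |z + 1| < ε/79.
Choosing δ = min(2, ε/79) ensures both conditions, hence |(-5z^3 + 4z^2 + 2z) − 7| < ε.

δ = min(2, ε/79)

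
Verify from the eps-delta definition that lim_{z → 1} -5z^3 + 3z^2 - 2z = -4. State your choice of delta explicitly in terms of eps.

delta = min(1, eps/28)

Let eps > 0 be given. We want delta > 0 such that 0 < |z − 1| < delta implies |(-5z^3 + 3z^2 - 2z) + 4| < eps.
(-5z^3 + 3z^2 - 2z) + 4 = -5z^3 + 3z^2 - 2z + 4 = (z − 1)(-5z^2 - 2z - 4).
So |(-5z^3 + 3z^2 - 2z) + 4| = |z − 1|·|-5z^2 - 2z - 4|.
Assume first that |z − 1| < 1, so |z| < 2. Then |-5z^2 - 2z - 4| ≤ 5·2^2 + 2·2 + 4 = 28.
Hence |(-5z^3 + 3z^2 - 2z) + 4| ≤ 28|z − 1| < eps provided |z − 1| < eps/28.
Take delta = min(1, eps/28). Then 0 < |z − 1| < delta gives both |z − 1| < 1 and |z − 1| < eps/28, so |(-5z^3 + 3z^2 - 2z) + 4| < eps.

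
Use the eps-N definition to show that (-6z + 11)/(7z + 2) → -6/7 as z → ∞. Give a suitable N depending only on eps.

Let eps > 0 be given. We seek N > 0 such that z > N implies |(-6z + 11)/(7z + 2) + 6/7| < eps.
(-6z + 11)/(7z + 2) + 6/7 = (7(-6z + 11) − (-6)(7z + 2)) / (7(7z + 2)) = 89/(7(7z + 2)).
For z > 0 we have 7z + 2 > 7z, so |(-6z + 11)/(7z + 2) + 6/7| = 89/(7(7z + 2)) < 89/(7·7z) = (89/49)/z.
Thus |(-6z + 11)/(7z + 2) + 6/7| < eps whenever z > (89/49)/eps.
Take N = (89/49)/eps. If z > N then |(-6z + 11)/(7z + 2) + 6/7| < (89/49)/z < eps.

N = (89/49)/eps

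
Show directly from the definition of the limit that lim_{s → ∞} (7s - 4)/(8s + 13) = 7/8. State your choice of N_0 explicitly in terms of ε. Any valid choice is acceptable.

N_0 = (123/64)/ε

Fix ε > 0. We seek N_0 > 0 such that s > N_0 implies |(7s - 4)/(8s + 13) − (7/8)| < ε.
(7s - 4)/(8s + 13) − (7/8) = (8(7s - 4) − 7(8s + 13)) / (8(8s + 13)) = -123/(8(8s + 13)).
For s > 0 we have 8s + 13 > 8s, so |(7s - 4)/(8s + 13) − (7/8)| = 123/(8(8s + 13)) < 123/(8·8s) = (123/64)/s.
Thus |(7s - 4)/(8s + 13) − (7/8)| < ε whenever s > (123/64)/ε.
Take N_0 = (123/64)/ε. If s > N_0 then |(7s - 4)/(8s + 13) − (7/8)| < (123/64)/s < ε.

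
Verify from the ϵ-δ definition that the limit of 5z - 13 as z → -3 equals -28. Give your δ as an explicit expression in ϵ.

Fix ϵ > 0. We need δ > 0 so that 0 < |z + 3| < δ implies |(5z - 13) + 28| < ϵ.
Since (5z - 13) + 28 = 5(z + 3), we have |(5z - 13) + 28| = 5|z + 3|.
So 5|z + 3| < ϵ exactly when |z + 3| < ϵ/5.
Take δ = ϵ/5. If 0 < |z + 3| < δ then |(5z - 13) + 28| = 5|z + 3| < 5·(ϵ/5) = ϵ.

δ = ϵ/5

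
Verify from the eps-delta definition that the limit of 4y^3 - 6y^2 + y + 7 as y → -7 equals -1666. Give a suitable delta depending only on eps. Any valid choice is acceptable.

delta = min(2, eps/869)

Let eps > 0. We want delta > 0 such that 0 < |y + 7| < delta implies |(4y^3 - 6y^2 + y + 7) + 1666| < eps.
(4y^3 - 6y^2 + y + 7) + 1666 = 4y^3 - 6y^2 + y + 1673 = (y + 7)(4y^2 - 34y + 239).
So |(4y^3 - 6y^2 + y + 7) + 1666| = |y + 7|·|4y^2 - 34y + 239|.
Assume first that |y + 7| < 2, so |y| < 9. Then |4y^2 - 34y + 239| ≤ 4·9^2 + 34·9 + 239 = 869.
Hence |(4y^3 - 6y^2 + y + 7) + 1666| ≤ 869|y + 7| < eps provided |y + 7| < eps/869.
Take delta = min(2, eps/869). Then 0 < |y + 7| < delta gives both |y + 7| < 2 and |y + 7| < eps/869, so |(4y^3 - 6y^2 + y + 7) + 1666| < eps.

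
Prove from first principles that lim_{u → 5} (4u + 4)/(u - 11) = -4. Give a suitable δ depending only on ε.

δ = min(3, (3/8)ε)

Suppose ε > 0. We want δ > 0 with 0 < |u − 5| < δ ⇒ |(4u + 4)/(u - 11) + 4| < ε.
Combining over a common denominator, (4u + 4)/(u - 11) + 4 = [(4u + 4)·(-6) − 24·(u - 11)] / [(-6)·(u - 11)] = -48(u − 5) / ((-6)(u - 11)).
So |(4u + 4)/(u - 11) + 4| = 48|u − 5| / (6·|u − 11|).
Require δ ≤ 3, so |u − 11| ≥ |-6| − |u − 5| > 6 − 3 = 3.
Hence |(4u + 4)/(u - 11) + 4| < 48|u − 5|/(6·3) = (8/3)|u − 5|, which is < ε once |u − 5| < (3/8)ε.
Take δ = min(3, (3/8)ε). Then 0 < |u − 5| < δ forces both bounds, so |(4u + 4)/(u - 11) + 4| < ε.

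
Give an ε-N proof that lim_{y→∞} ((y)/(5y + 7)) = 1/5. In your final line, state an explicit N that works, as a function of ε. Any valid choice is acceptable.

Suppose ε > 0. We seek N > 0 such that y > N implies |(y)/(5y + 7) − (1/5)| < ε.
(y)/(5y + 7) − (1/5) = (5(y) − (5y + 7)) / (5(5y + 7)) = -7/(5(5y + 7)).
For y > 0 we have 5y + 7 > 5y, so |(y)/(5y + 7) − (1/5)| = 7/(5(5y + 7)) < 7/(5·5y) = (7/25)/y.
Thus |(y)/(5y + 7) − (1/5)| < ε whenever y > (7/25)/ε.
Take N = (7/25)/ε. If y > N then |(y)/(5y + 7) − (1/5)| < (7/25)/y < ε.

N = (7/25)/ε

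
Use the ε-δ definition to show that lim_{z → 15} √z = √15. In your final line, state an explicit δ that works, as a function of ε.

δ = min(15, √15·ε)

Suppose ε > 0. We want δ > 0 such that 0 < |z − 15| < δ implies |√z − √15| < ε.
Rationalise: √z − √15 = (z − 15)/(√z + √15), so |√z − √15| = |z − 15|/(√z + √15).
Restrict δ ≤ 15 so that |z − 15| < 15 forces z > 0, and then √z + √15 > √15.
Hence |√z − √15| < |z − 15|/√15, which is < ε once |z − 15| < √15·ε.
Take δ = min(15, √15·ε). If 0 < |z − 15| < δ then z > 0 and |√z − √15| < |z − 15|/√15 < ε.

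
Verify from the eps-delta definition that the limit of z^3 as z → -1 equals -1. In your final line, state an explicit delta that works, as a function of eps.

Fix eps > 0. We seek delta > 0 with 0 < |z + 1| < delta ⇒ |z^3 + 1| < eps.
Factor: z^3 + 1 = (z + 1)(z^2 - z + 1), so |z^3 + 1| = |z + 1|·|z^2 - z + 1|.
Impose delta ≤ 2 so that |z| < 3; then |z^2 - z + 1| ≤ 13.
Hence |z^3 + 1| ≤ 13|z + 1|, which is < eps once |z + 1| < eps/13.
Take delta = min(2, eps/13). If 0 < |z + 1| < delta then both bounds hold and |z^3 + 1| ≤ 13|z + 1| < 13·(eps/13) = eps.

delta = min(2, eps/13)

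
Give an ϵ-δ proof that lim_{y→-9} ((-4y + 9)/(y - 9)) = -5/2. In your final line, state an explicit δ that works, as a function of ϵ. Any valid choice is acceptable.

Suppose ϵ > 0. We want δ > 0 with 0 < |y + 9| < δ ⇒ |(-4y + 9)/(y - 9) + 5/2| < ϵ.
Combining over a common denominator, (-4y + 9)/(y - 9) + 5/2 = [(-4y + 9)·(-18) − 45·(y - 9)] / [(-18)·(y - 9)] = 27(y + 9) / ((-18)(y - 9)).
So |(-4y + 9)/(y - 9) + 5/2| = 27|y + 9| / (18·|y − 9|).
Require δ ≤ 9, so |y − 9| ≥ |-18| − |y + 9| > 18 − 9 = 9.
Hence |(-4y + 9)/(y - 9) + 5/2| < 27|y + 9|/(18·9) = (1/6)|y + 9|, which is < ϵ once |y + 9| < 6ϵ.
Take δ = min(9, 6ϵ). Then 0 < |y + 9| < δ forces both bounds, so |(-4y + 9)/(y - 9) + 5/2| < ϵ.

δ = min(9, 6ϵ)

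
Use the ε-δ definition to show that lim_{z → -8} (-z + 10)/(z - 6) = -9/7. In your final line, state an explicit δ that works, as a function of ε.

Let ε > 0 be given. We want δ > 0 with 0 < |z + 8| < δ ⇒ |(-z + 10)/(z - 6) + 9/7| < ε.
Combining over a common denominator, (-z + 10)/(z - 6) + 9/7 = [(-z + 10)·(-14) − 18·(z - 6)] / [(-14)·(z - 6)] = -4(z + 8) / ((-14)(z - 6)).
So |(-z + 10)/(z - 6) + 9/7| = 4|z + 8| / (14·|z − 6|).
Restrict δ ≤ 7. Then |z + 8| < 7 gives |z − 6| = |(z + 8) + (-14)| ≥ 14 − 7 = 7.
Hence |(-z + 10)/(z - 6) + 9/7| < 4|z + 8|/(14·7) = (2/49)|z + 8|, which is < ε once |z + 8| < (49/2)ε.
Take δ = min(7, (49/2)ε). Then 0 < |z + 8| < δ forces both bounds, so |(-z + 10)/(z - 6) + 9/7| < ε.

δ = min(7, (49/2)ε)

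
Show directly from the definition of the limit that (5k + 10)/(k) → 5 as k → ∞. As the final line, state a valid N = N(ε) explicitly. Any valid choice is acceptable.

Suppose ε > 0. For k ≥ 1, |(5k + 10)/(k) − 5| = |10|/((k)) = 10/((k)).
Since k ≥ k for k ≥ 1, this is ≤ 10/(k) = 10/k.
So |(5k + 10)/(k) − 5| < ε whenever k > 10/ε.
Take N = 10/ε. If k > N then |(5k + 10)/(k) − 5| ≤ 10/k < ε.

N = 10/ε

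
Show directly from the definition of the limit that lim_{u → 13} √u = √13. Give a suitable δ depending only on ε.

Suppose ε > 0. We want δ > 0 such that 0 < |u − 13| < δ implies |√u − √13| < ε.
Multiplying by the conjugate, |√u − √13| = |u − 13|/(√u + √13).
Restrict δ ≤ 13 so that |u − 13| < 13 forces u > 0, and then √u + √13 > √13.
Hence |√u − √13| < |u − 13|/√13, which is < ε once |u − 13| < √13·ε.
Take δ = min(13, √13·ε). If 0 < |u − 13| < δ then u > 0 and |√u − √13| < |u − 13|/√13 < ε.

δ = min(13, √13·ε)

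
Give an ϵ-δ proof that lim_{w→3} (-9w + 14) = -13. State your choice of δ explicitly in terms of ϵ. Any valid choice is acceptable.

Let ϵ > 0. We need δ > 0 so that 0 < |w − 3| < δ implies |(-9w + 14) + 13| < ϵ.
|(-9w + 14) + 13| = |-9w + 27| = 9|w − 3|.
So 9|w − 3| < ϵ exactly when |w − 3| < ϵ/9.
Choosing δ = ϵ/9 gives |(-9w + 14) + 13| = 9|w − 3| < ϵ whenever |w − 3| < δ.

δ = ϵ/9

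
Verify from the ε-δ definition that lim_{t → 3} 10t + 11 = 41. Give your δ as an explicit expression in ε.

Fix ε > 0. We need δ > 0 so that 0 < |t − 3| < δ implies |(10t + 11) − 41| < ε.
|(10t + 11) − 41| = |10t - 30| = 10|t − 3|.
So 10|t − 3| < ε exactly when |t − 3| < ε/10.
Take δ = ε/10. If 0 < |t − 3| < δ then |(10t + 11) − 41| = 10|t − 3| < 10·(ε/10) = ε.

δ = ε/10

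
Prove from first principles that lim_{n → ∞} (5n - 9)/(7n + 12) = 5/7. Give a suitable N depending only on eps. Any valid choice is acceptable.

Suppose eps > 0. For n ≥ 1, |(5n - 9)/(7n + 12) − (5/7)| = |-123|/(7(7n + 12)) = 123/(7(7n + 12)).
Since 7n + 12 ≥ 7n for n ≥ 1, this is ≤ 123/(7·7n) = (123/49)/n.
So |(5n - 9)/(7n + 12) − (5/7)| < eps whenever n > (123/49)/eps.
Take N = (123/49)/eps. If n > N then |(5n - 9)/(7n + 12) − (5/7)| ≤ (123/49)/n < eps.

N = (123/49)/eps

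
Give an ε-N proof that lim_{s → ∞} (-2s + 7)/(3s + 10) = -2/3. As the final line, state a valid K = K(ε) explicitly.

Let ε > 0 be given. We seek K > 0 such that s > K implies |(-2s + 7)/(3s + 10) + 2/3| < ε.
(-2s + 7)/(3s + 10) + 2/3 = (3(-2s + 7) − (-2)(3s + 10)) / (3(3s + 10)) = 41/(3(3s + 10)).
For s > 0 we have 3s + 10 > 3s, so |(-2s + 7)/(3s + 10) + 2/3| = 41/(3(3s + 10)) < 41/(3·3s) = (41/9)/s.
Thus |(-2s + 7)/(3s + 10) + 2/3| < ε whenever s > (41/9)/ε.
Take K = (41/9)/ε. If s > K then |(-2s + 7)/(3s + 10) + 2/3| < (41/9)/s < ε.

K = (41/9)/ε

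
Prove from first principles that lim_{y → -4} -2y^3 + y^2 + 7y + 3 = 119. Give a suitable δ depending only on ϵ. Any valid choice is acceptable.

Let ϵ > 0. We want δ > 0 such that 0 < |y + 4| < δ implies |(-2y^3 + y^2 + 7y + 3) − 119| < ϵ.
(-2y^3 + y^2 + 7y + 3) − 119 = -2y^3 + y^2 + 7y - 116 = (y + 4)(-2y^2 + 9y - 29).
So |(-2y^3 + y^2 + 7y + 3) − 119| = |y + 4|·|-2y^2 + 9y - 29|.
Require δ ≤ 2. Then |y + 4| < 2 gives |y| < 6, and by the triangle inequality |-2y^2 + 9y - 29| ≤ 2·6^2 + 9·6 + 29 = 155.
Hence |(-2y^3 + y^2 + 7y + 3) − 119| ≤ 155|y + 4| < ϵ provided |y + 4| < ϵ/155.
Take δ = min(2, ϵ/155). Then 0 < |y + 4| < δ gives both |y + 4| < 2 and |y + 4| < ϵ/155, so |(-2y^3 + y^2 + 7y + 3) − 119| < ϵ.

δ = min(2, ϵ/155)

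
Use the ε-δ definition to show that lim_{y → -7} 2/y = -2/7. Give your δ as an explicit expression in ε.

Fix ε > 0. We seek δ > 0 such that 0 < |y + 7| < δ implies |2/y + 2/7| < ε.
|2/y + 2/7| = 2·|-7 − y|/(7·|y|) = 2|y + 7|/(7|y|).
Require δ ≤ 7/2 so that |y| > 7 − 7/2 = 7/2, hence 7|y| > 49/2.
Then |2/y + 2/7| < 2|y + 7|/(49/2), which is < ε when |y + 7| < (49/4)ε.
Take δ = min(7/2, (49/4)ε). Then 0 < |y + 7| < δ gives both |y + 7| < 7/2 and |y + 7| < (49/4)ε, so |2/y + 2/7| < ε.

δ = min(7/2, (49/4)ε)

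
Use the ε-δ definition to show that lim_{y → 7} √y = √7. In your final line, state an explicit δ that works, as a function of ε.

δ = min(7, √7·ε)

Fix ε > 0. We want δ > 0 such that 0 < |y − 7| < δ implies |√y − √7| < ε.
Multiplying by the conjugate, |√y − √7| = |y − 7|/(√y + √7).
Restrict δ ≤ 7 so that |y − 7| < 7 forces y > 0, and then √y + √7 > √7.
Hence |√y − √7| < |y − 7|/√7, which is < ε once |y − 7| < √7·ε.
Take δ = min(7, √7·ε). If 0 < |y − 7| < δ then y > 0 and |√y − √7| < |y − 7|/√7 < ε.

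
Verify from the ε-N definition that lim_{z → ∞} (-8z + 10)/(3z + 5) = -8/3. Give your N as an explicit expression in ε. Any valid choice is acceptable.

N = (70/9)/ε

Suppose ε > 0. We seek N > 0 such that z > N implies |(-8z + 10)/(3z + 5) + 8/3| < ε.
(-8z + 10)/(3z + 5) + 8/3 = (3(-8z + 10) − (-8)(3z + 5)) / (3(3z + 5)) = 70/(3(3z + 5)).
For z > 0 we have 3z + 5 > 3z, so |(-8z + 10)/(3z + 5) + 8/3| = 70/(3(3z + 5)) < 70/(3·3z) = (70/9)/z.
Thus |(-8z + 10)/(3z + 5) + 8/3| < ε whenever z > (70/9)/ε.
Take N = (70/9)/ε. If z > N then |(-8z + 10)/(3z + 5) + 8/3| < (70/9)/z < ε.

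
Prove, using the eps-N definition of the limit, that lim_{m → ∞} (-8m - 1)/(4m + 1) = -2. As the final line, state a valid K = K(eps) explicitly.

Fix eps > 0. For m ≥ 1, |(-8m - 1)/(4m + 1) + 2| = |4|/(4(4m + 1)) = 4/(4(4m + 1)).
Since 4m + 1 ≥ 4m for m ≥ 1, this is ≤ 4/(4·4m) = (1/4)/m.
So |(-8m - 1)/(4m + 1) + 2| < eps whenever m > (1/4)/eps.
Take K = (1/4)/eps. If m > K then |(-8m - 1)/(4m + 1) + 2| ≤ (1/4)/m < eps.

K = (1/4)/eps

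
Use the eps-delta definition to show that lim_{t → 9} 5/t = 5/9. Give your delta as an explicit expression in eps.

delta = min(9/2, (81/10)eps)

Suppose eps > 0. We seek delta > 0 such that 0 < |t − 9| < delta implies |5/t − (5/9)| < eps.
|5/t − (5/9)| = 5·|9 − t|/(9·|t|) = 5|t − 9|/(9|t|).
Restrict delta ≤ 9/2. Then |t − 9| < 9/2 gives |t| > 9/2, so 9|t| > 81/2.
Then |5/t − (5/9)| < 5|t − 9|/(81/2), which is < eps when |t − 9| < (81/10)eps.
Take delta = min(9/2, (81/10)eps). Then 0 < |t − 9| < delta gives both |t − 9| < 9/2 and |t − 9| < (81/10)eps, so |5/t − (5/9)| < eps.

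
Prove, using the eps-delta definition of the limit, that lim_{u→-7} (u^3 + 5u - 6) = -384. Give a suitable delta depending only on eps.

delta = min(1, eps/174)

Let eps > 0 be given. We want delta > 0 such that 0 < |u + 7| < delta implies |(u^3 + 5u - 6) + 384| < eps.
(u^3 + 5u - 6) + 384 = u^3 + 5u + 378 = (u + 7)(u^2 - 7u + 54).
So |(u^3 + 5u - 6) + 384| = |u + 7|·|u^2 - 7u + 54|.
Require delta ≤ 1. Then |u + 7| < 1 gives |u| < 8, and by the triangle inequality |u^2 - 7u + 54| ≤ 8^2 + 7·8 + 54 = 174.
Hence |(u^3 + 5u - 6) + 384| ≤ 174|u + 7| < eps provided |u + 7| < eps/174.
Take delta = min(1, eps/174). Then 0 < |u + 7| < delta gives both |u + 7| < 1 and |u + 7| < eps/174, so |(u^3 + 5u - 6) + 384| < eps.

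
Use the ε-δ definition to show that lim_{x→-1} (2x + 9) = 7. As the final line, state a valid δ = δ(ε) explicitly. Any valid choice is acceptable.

δ = ε/2

Suppose ε > 0. We need δ > 0 so that 0 < |x + 1| < δ implies |(2x + 9) − 7| < ε.
Since (2x + 9) − 7 = 2(x + 1), we have |(2x + 9) − 7| = 2|x + 1|.
So 2|x + 1| < ε exactly when |x + 1| < ε/2.
Take δ = ε/2. If 0 < |x + 1| < δ then |(2x + 9) − 7| = 2|x + 1| < 2·(ε/2) = ε.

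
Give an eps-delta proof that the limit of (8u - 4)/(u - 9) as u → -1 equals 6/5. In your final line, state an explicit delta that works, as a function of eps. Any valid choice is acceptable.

delta = min(5, (25/34)eps)

Fix eps > 0. We want delta > 0 with 0 < |u + 1| < delta ⇒ |(8u - 4)/(u - 9) − (6/5)| < eps.
Combining over a common denominator, (8u - 4)/(u - 9) − (6/5) = [(8u - 4)·(-10) − (-12)·(u - 9)] / [(-10)·(u - 9)] = -68(u + 1) / ((-10)(u - 9)).
So |(8u - 4)/(u - 9) − (6/5)| = 68|u + 1| / (10·|u − 9|).
Restrict delta ≤ 5. Then |u + 1| < 5 gives |u − 9| = |(u + 1) + (-10)| ≥ 10 − 5 = 5.
Hence |(8u - 4)/(u - 9) − (6/5)| < 68|u + 1|/(10·5) = (34/25)|u + 1|, which is < eps once |u + 1| < (25/34)eps.
Take delta = min(5, (25/34)eps). Then 0 < |u + 1| < delta forces both bounds, so |(8u - 4)/(u - 9) − (6/5)| < eps.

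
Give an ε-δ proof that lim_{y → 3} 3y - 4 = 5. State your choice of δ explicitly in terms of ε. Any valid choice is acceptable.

Fix ε > 0. We need δ > 0 so that 0 < |y − 3| < δ implies |(3y - 4) − 5| < ε.
|(3y - 4) − 5| = |3y - 9| = 3|y − 3|.
So 3|y − 3| < ε exactly when |y − 3| < ε/3.
Take δ = ε/3. If 0 < |y − 3| < δ then |(3y - 4) − 5| = 3|y − 3| < 3·(ε/3) = ε.

δ = ε/3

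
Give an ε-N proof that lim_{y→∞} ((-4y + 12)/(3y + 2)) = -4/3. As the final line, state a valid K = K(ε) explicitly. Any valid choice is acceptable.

Let ε > 0 be given. We seek K > 0 such that y > K implies |(-4y + 12)/(3y + 2) + 4/3| < ε.
(-4y + 12)/(3y + 2) + 4/3 = (3(-4y + 12) − (-4)(3y + 2)) / (3(3y + 2)) = 44/(3(3y + 2)).
For y > 0 we have 3y + 2 > 3y, so |(-4y + 12)/(3y + 2) + 4/3| = 44/(3(3y + 2)) < 44/(3·3y) = (44/9)/y.
Thus |(-4y + 12)/(3y + 2) + 4/3| < ε whenever y > (44/9)/ε.
Take K = (44/9)/ε. If y > K then |(-4y + 12)/(3y + 2) + 4/3| < (44/9)/y < ε.

K = (44/9)/ε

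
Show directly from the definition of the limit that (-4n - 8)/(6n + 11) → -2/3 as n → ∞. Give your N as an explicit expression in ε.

N = (1/9)/ε

Let ε > 0 be given. For n ≥ 1, |(-4n - 8)/(6n + 11) + 2/3| = |-4|/(6(6n + 11)) = 4/(6(6n + 11)).
Since 6n + 11 ≥ 6n for n ≥ 1, this is ≤ 4/(6·6n) = (1/9)/n.
So |(-4n - 8)/(6n + 11) + 2/3| < ε whenever n > (1/9)/ε.
Take N = (1/9)/ε. If n > N then |(-4n - 8)/(6n + 11) + 2/3| ≤ (1/9)/n < ε.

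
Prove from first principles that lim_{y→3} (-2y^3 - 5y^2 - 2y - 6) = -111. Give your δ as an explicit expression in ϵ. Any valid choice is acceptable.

δ = min(2, ϵ/140)

Let ϵ > 0 be given. We want δ > 0 such that 0 < |y − 3| < δ implies |(-2y^3 - 5y^2 - 2y - 6) + 111| < ϵ.
(-2y^3 - 5y^2 - 2y - 6) + 111 = -2y^3 - 5y^2 - 2y + 105 = (y − 3)(-2y^2 - 11y - 35).
So |(-2y^3 - 5y^2 - 2y - 6) + 111| = |y − 3|·|-2y^2 - 11y - 35|.
Assume first that |y − 3| < 2, so |y| < 5. Then |-2y^2 - 11y - 35| ≤ 2·5^2 + 11·5 + 35 = 140.
Hence |(-2y^3 - 5y^2 - 2y - 6) + 111| ≤ 140|y − 3| < ϵ provided |y − 3| < ϵ/140.
Take δ = min(2, ϵ/140). Then 0 < |y − 3| < δ gives both |y − 3| < 2 and |y − 3| < ϵ/140, so |(-2y^3 - 5y^2 - 2y - 6) + 111| < ϵ.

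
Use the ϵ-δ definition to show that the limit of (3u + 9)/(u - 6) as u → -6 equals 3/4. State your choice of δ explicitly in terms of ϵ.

Let ϵ > 0. We want δ > 0 with 0 < |u + 6| < δ ⇒ |(3u + 9)/(u - 6) − (3/4)| < ϵ.
Combining over a common denominator, (3u + 9)/(u - 6) − (3/4) = [(3u + 9)·(-12) − (-9)·(u - 6)] / [(-12)·(u - 6)] = -27(u + 6) / ((-12)(u - 6)).
So |(3u + 9)/(u - 6) − (3/4)| = 27|u + 6| / (12·|u − 6|).
Restrict δ ≤ 6. Then |u + 6| < 6 gives |u − 6| = |(u + 6) + (-12)| ≥ 12 − 6 = 6.
Hence |(3u + 9)/(u - 6) − (3/4)| < 27|u + 6|/(12·6) = (3/8)|u + 6|, which is < ϵ once |u + 6| < (8/3)ϵ.
Take δ = min(6, (8/3)ϵ). Then 0 < |u + 6| < δ forces both bounds, so |(3u + 9)/(u - 6) − (3/4)| < ϵ.

δ = min(6, (8/3)ϵ)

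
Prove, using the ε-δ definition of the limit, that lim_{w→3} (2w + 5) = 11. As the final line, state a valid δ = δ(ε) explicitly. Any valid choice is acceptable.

δ = ε/2

Let ε > 0. We need δ > 0 so that 0 < |w − 3| < δ implies |(2w + 5) − 11| < ε.
|(2w + 5) − 11| = |2w - 6| = 2|w − 3|.
Thus it suffices that |w − 3| < ε/2.
Take δ = ε/2. If 0 < |w − 3| < δ then |(2w + 5) − 11| = 2|w − 3| < 2·(ε/2) = ε.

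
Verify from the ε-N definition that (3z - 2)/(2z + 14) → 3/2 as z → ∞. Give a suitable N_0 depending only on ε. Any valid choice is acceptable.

N_0 = (23/2)/ε

Suppose ε > 0. We seek N_0 > 0 such that z > N_0 implies |(3z - 2)/(2z + 14) − (3/2)| < ε.
(3z - 2)/(2z + 14) − (3/2) = (2(3z - 2) − 3(2z + 14)) / (2(2z + 14)) = -46/(2(2z + 14)).
For z > 0 we have 2z + 14 > 2z, so |(3z - 2)/(2z + 14) − (3/2)| = 46/(2(2z + 14)) < 46/(2·2z) = (23/2)/z.
Thus |(3z - 2)/(2z + 14) − (3/2)| < ε whenever z > (23/2)/ε.
Take N_0 = (23/2)/ε. If z > N_0 then |(3z - 2)/(2z + 14) − (3/2)| < (23/2)/z < ε.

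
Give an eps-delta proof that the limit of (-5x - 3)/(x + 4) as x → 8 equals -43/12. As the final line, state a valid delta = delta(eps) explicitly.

delta = min(6, (72/17)eps)

Suppose eps > 0. We want delta > 0 with 0 < |x − 8| < delta ⇒ |(-5x - 3)/(x + 4) + 43/12| < eps.
Combining over a common denominator, (-5x - 3)/(x + 4) + 43/12 = [(-5x - 3)·12 − (-43)·(x + 4)] / [12·(x + 4)] = -17(x − 8) / (12(x + 4)).
So |(-5x - 3)/(x + 4) + 43/12| = 17|x − 8| / (12·|x + 4|).
Require delta ≤ 6, so |x + 4| ≥ |12| − |x − 8| > 12 − 6 = 6.
Hence |(-5x - 3)/(x + 4) + 43/12| < 17|x − 8|/(12·6) = (17/72)|x − 8|, which is < eps once |x − 8| < (72/17)eps.
Take delta = min(6, (72/17)eps). Then 0 < |x − 8| < delta forces both bounds, so |(-5x - 3)/(x + 4) + 43/12| < eps.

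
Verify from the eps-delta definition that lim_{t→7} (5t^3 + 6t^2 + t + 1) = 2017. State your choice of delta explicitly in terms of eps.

delta = min(1, eps/936)

Fix eps > 0. We want delta > 0 such that 0 < |t − 7| < delta implies |(5t^3 + 6t^2 + t + 1) − 2017| < eps.
(5t^3 + 6t^2 + t + 1) − 2017 = 5t^3 + 6t^2 + t - 2016 = (t − 7)(5t^2 + 41t + 288).
So |(5t^3 + 6t^2 + t + 1) − 2017| = |t − 7|·|5t^2 + 41t + 288|.
Require delta ≤ 1. Then |t − 7| < 1 gives |t| < 8, and by the triangle inequality |5t^2 + 41t + 288| ≤ 5·8^2 + 41·8 + 288 = 936.
Hence |(5t^3 + 6t^2 + t + 1) − 2017| ≤ 936|t − 7| < eps provided |t − 7| < eps/936.
Take delta = min(1, eps/936). Then 0 < |t − 7| < delta gives both |t − 7| < 1 and |t − 7| < eps/936, so |(5t^3 + 6t^2 + t + 1) − 2017| < eps.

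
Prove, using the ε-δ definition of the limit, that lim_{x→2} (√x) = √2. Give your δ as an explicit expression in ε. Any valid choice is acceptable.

Fix ε > 0. We want δ > 0 such that 0 < |x − 2| < δ implies |√x − √2| < ε.
Rationalise: √x − √2 = (x − 2)/(√x + √2), so |√x − √2| = |x − 2|/(√x + √2).
Restrict δ ≤ 2 so that |x − 2| < 2 forces x > 0, and then √x + √2 > √2.
Hence |√x − √2| < |x − 2|/√2, which is < ε once |x − 2| < √2·ε.
Take δ = min(2, √2·ε). If 0 < |x − 2| < δ then x > 0 and |√x − √2| < |x − 2|/√2 < ε.

δ = min(2, √2·ε)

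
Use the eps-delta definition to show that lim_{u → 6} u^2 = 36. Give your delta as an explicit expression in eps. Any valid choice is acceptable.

Let eps > 0 be given. We seek delta > 0 with 0 < |u − 6| < delta ⇒ |u^2 − 36| < eps.
Factor: u^2 − 36 = (u − 6)(u + 6), so |u^2 − 36| = |u − 6|·|u + 6|.
Impose delta ≤ 1 so that |u| < 7; then |u + 6| ≤ 13.
Hence |u^2 − 36| ≤ 13|u − 6|, which is < eps once |u − 6| < eps/13.
Take delta = min(1, eps/13). If 0 < |u − 6| < delta then both bounds hold and |u^2 − 36| ≤ 13|u − 6| < 13·(eps/13) = eps.

delta = min(1, eps/13)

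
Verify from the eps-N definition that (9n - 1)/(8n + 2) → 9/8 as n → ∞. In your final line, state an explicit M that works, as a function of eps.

M = (13/32)/eps

Let eps > 0. For n ≥ 1, |(9n - 1)/(8n + 2) − (9/8)| = |-26|/(8(8n + 2)) = 26/(8(8n + 2)).
Since 8n + 2 ≥ 8n for n ≥ 1, this is ≤ 26/(8·8n) = (13/32)/n.
So |(9n - 1)/(8n + 2) − (9/8)| < eps whenever n > (13/32)/eps.
Take M = (13/32)/eps. If n > M then |(9n - 1)/(8n + 2) − (9/8)| ≤ (13/32)/n < eps.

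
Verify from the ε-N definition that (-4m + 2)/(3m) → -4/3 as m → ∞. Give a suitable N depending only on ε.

N = (2/3)/ε

Fix ε > 0. For m ≥ 1, |(-4m + 2)/(3m) + 4/3| = |6|/(3(3m)) = 6/(3(3m)).
Since 3m ≥ 3m for m ≥ 1, this is ≤ 6/(3·3m) = (2/3)/m.
So |(-4m + 2)/(3m) + 4/3| < ε whenever m > (2/3)/ε.
Take N = (2/3)/ε. If m > N then |(-4m + 2)/(3m) + 4/3| ≤ (2/3)/m < ε.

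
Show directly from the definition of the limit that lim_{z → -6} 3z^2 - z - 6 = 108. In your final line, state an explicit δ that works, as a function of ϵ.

Let ϵ > 0 be given. We want δ > 0 such that 0 < |z + 6| < δ implies |(3z^2 - z - 6) − 108| < ϵ.
(3z^2 - z - 6) − 108 = 3z^2 - z - 114 = (z + 6)(3z - 19).
So |(3z^2 - z - 6) − 108| = |z + 6|·|3z - 19|.
Assume first that |z + 6| < 1, so |z| < 7. Then |3z - 19| ≤ 3·7 + 19 = 40.
Hence |(3z^2 - z - 6) − 108| ≤ 40|z + 6| < ϵ provided |z + 6| < ϵ/40.
Take δ = min(1, ϵ/40). Then 0 < |z + 6| < δ gives both |z + 6| < 1 and |z + 6| < ϵ/40, so |(3z^2 - z - 6) − 108| < ϵ.

δ = min(1, ϵ/40)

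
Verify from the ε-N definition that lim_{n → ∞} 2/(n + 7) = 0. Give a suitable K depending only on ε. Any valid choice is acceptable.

K = 2/ε

Fix ε > 0. For n ≥ 1, |2/(n + 7) − 0| = 2/(n + 7) ≤ 2/n.
We need 2/n < ε, i.e. n > 2/ε.
Take K = 2/ε. If n > K then |2/(n + 7)| ≤ 2/n < ε.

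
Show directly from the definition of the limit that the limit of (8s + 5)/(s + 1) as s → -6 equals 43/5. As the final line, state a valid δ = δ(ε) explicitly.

δ = min(5/2, (25/6)ε)

Let ε > 0 be given. We want δ > 0 with 0 < |s + 6| < δ ⇒ |(8s + 5)/(s + 1) − (43/5)| < ε.
Combining over a common denominator, (8s + 5)/(s + 1) − (43/5) = [(8s + 5)·(-5) − (-43)·(s + 1)] / [(-5)·(s + 1)] = 3(s + 6) / ((-5)(s + 1)).
So |(8s + 5)/(s + 1) − (43/5)| = 3|s + 6| / (5·|s + 1|).
Require δ ≤ 5/2, so |s + 1| ≥ |-5| − |s + 6| > 5 − 5/2 = 5/2.
Hence |(8s + 5)/(s + 1) − (43/5)| < 3|s + 6|/(5·(5/2)) = (6/25)|s + 6|, which is < ε once |s + 6| < (25/6)ε.
Take δ = min(5/2, (25/6)ε). Then 0 < |s + 6| < δ forces both bounds, so |(8s + 5)/(s + 1) − (43/5)| < ε.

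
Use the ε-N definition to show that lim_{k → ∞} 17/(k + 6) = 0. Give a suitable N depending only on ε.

Suppose ε > 0. For k ≥ 1, |17/(k + 6) − 0| = 17/(k + 6) ≤ 17/k.
We need 17/k < ε, i.e. k > 17/ε.
Take N = 17/ε. If k > N then |17/(k + 6)| ≤ 17/k < ε.

N = 17/ε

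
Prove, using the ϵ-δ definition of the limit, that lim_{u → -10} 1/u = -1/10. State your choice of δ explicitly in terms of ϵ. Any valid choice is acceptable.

δ = min(5, 50ϵ)

Let ϵ > 0 be given. We seek δ > 0 such that 0 < |u + 10| < δ implies |1/u + 1/10| < ϵ.
|1/u + 1/10| = |-10 − u|/(10·|u|) = |u + 10|/(10|u|).
Require δ ≤ 5 so that |u| > 10 − 5 = 5, hence 10|u| > 50.
Then |1/u + 1/10| < |u + 10|/50, which is < ϵ when |u + 10| < 50ϵ.
Take δ = min(5, 50ϵ). Then 0 < |u + 10| < δ gives both |u + 10| < 5 and |u + 10| < 50ϵ, so |1/u + 1/10| < ϵ.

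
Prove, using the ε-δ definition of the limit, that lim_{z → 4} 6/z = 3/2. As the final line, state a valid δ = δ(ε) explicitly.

δ = min(2, (4/3)ε)

Fix ε > 0. We seek δ > 0 such that 0 < |z − 4| < δ implies |6/z − (3/2)| < ε.
|6/z − (3/2)| = 6·|4 − z|/(4·|z|) = 6|z − 4|/(4|z|).
Require δ ≤ 2 so that |z| > 4 − 2 = 2, hence 4|z| > 8.
Then |6/z − (3/2)| < 6|z − 4|/8, which is < ε when |z − 4| < (4/3)ε.
Take δ = min(2, (4/3)ε). Then 0 < |z − 4| < δ gives both |z − 4| < 2 and |z − 4| < (4/3)ε, so |6/z − (3/2)| < ε.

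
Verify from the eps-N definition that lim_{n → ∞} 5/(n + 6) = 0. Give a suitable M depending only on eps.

M = 5/eps

Let eps > 0 be given. For n ≥ 1, |5/(n + 6) − 0| = 5/(n + 6) ≤ 5/n.
We need 5/n < eps, i.e. n > 5/eps.
Take M = 5/eps. If n > M then |5/(n + 6)| ≤ 5/n < eps.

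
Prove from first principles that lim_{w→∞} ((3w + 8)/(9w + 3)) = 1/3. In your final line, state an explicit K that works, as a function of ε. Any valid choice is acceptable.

Suppose ε > 0. We seek K > 0 such that w > K implies |(3w + 8)/(9w + 3) − (1/3)| < ε.
(3w + 8)/(9w + 3) − (1/3) = (9(3w + 8) − 3(9w + 3)) / (9(9w + 3)) = 63/(9(9w + 3)).
For w > 0 we have 9w + 3 > 9w, so |(3w + 8)/(9w + 3) − (1/3)| = 63/(9(9w + 3)) < 63/(9·9w) = (7/9)/w.
Thus |(3w + 8)/(9w + 3) − (1/3)| < ε whenever w > (7/9)/ε.
Take K = (7/9)/ε. If w > K then |(3w + 8)/(9w + 3) − (1/3)| < (7/9)/w < ε.

K = (7/9)/ε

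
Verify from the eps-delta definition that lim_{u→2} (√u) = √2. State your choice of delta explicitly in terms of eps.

Suppose eps > 0. We want delta > 0 such that 0 < |u − 2| < delta implies |√u − √2| < eps.
Rationalise: √u − √2 = (u − 2)/(√u + √2), so |√u − √2| = |u − 2|/(√u + √2).
Restrict delta ≤ 2 so that |u − 2| < 2 forces u > 0, and then √u + √2 > √2.
Hence |√u − √2| < |u − 2|/√2, which is < eps once |u − 2| < √2·eps.
Take delta = min(2, √2·eps). If 0 < |u − 2| < delta then u > 0 and |√u − √2| < |u − 2|/√2 < eps.

delta = min(2, √2·eps)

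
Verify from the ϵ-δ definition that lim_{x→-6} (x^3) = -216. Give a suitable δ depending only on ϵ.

δ = min(2, ϵ/148)

Suppose ϵ > 0. We seek δ > 0 with 0 < |x + 6| < δ ⇒ |x^3 + 216| < ϵ.
Factor: x^3 + 216 = (x + 6)(x^2 - 6x + 36), so |x^3 + 216| = |x + 6|·|x^2 - 6x + 36|.
Impose δ ≤ 2 so that |x| < 8; then |x^2 - 6x + 36| ≤ 148.
Hence |x^3 + 216| ≤ 148|x + 6|, which is < ϵ once |x + 6| < ϵ/148.
Take δ = min(2, ϵ/148). If 0 < |x + 6| < δ then both bounds hold and |x^3 + 216| ≤ 148|x + 6| < 148·(ϵ/148) = ϵ.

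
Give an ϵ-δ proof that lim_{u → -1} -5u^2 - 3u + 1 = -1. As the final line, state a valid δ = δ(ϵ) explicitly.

Let ϵ > 0 be given. We want δ > 0 such that 0 < |u + 1| < δ implies |(-5u^2 - 3u + 1) + 1| < ϵ.
(-5u^2 - 3u + 1) + 1 = -5u^2 - 3u + 2 = (u + 1)(-5u + 2).
So |(-5u^2 - 3u + 1) + 1| = |u + 1|·|-5u + 2|.
Require δ ≤ 2. Then |u + 1| < 2 gives |u| < 3, and by the triangle inequality |-5u + 2| ≤ 5·3 + 2 = 17.
Hence |(-5u^2 - 3u + 1) + 1| ≤ 17|u + 1| < ϵ provided |u + 1| < ϵ/17.
Take δ = min(2, ϵ/17). Then 0 < |u + 1| < δ gives both |u + 1| < 2 and |u + 1| < ϵ/17, so |(-5u^2 - 3u + 1) + 1| < ϵ.

δ = min(2, ϵ/17)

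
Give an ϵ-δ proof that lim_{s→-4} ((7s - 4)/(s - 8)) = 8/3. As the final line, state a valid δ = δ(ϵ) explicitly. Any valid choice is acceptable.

Let ϵ > 0. We want δ > 0 with 0 < |s + 4| < δ ⇒ |(7s - 4)/(s - 8) − (8/3)| < ϵ.
Combining over a common denominator, (7s - 4)/(s - 8) − (8/3) = [(7s - 4)·(-12) − (-32)·(s - 8)] / [(-12)·(s - 8)] = -52(s + 4) / ((-12)(s - 8)).
So |(7s - 4)/(s - 8) − (8/3)| = 52|s + 4| / (12·|s − 8|).
Restrict δ ≤ 6. Then |s + 4| < 6 gives |s − 8| = |(s + 4) + (-12)| ≥ 12 − 6 = 6.
Hence |(7s - 4)/(s - 8) − (8/3)| < 52|s + 4|/(12·6) = (13/18)|s + 4|, which is < ϵ once |s + 4| < (18/13)ϵ.
Take δ = min(6, (18/13)ϵ). Then 0 < |s + 4| < δ forces both bounds, so |(7s - 4)/(s - 8) − (8/3)| < ϵ.

δ = min(6, (18/13)ϵ)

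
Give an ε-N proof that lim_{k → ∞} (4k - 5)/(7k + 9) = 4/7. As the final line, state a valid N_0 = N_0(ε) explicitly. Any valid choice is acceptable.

N_0 = (71/49)/ε

Let ε > 0 be given. For k ≥ 1, |(4k - 5)/(7k + 9) − (4/7)| = |-71|/(7(7k + 9)) = 71/(7(7k + 9)).
Since 7k + 9 ≥ 7k for k ≥ 1, this is ≤ 71/(7·7k) = (71/49)/k.
So |(4k - 5)/(7k + 9) − (4/7)| < ε whenever k > (71/49)/ε.
Take N_0 = (71/49)/ε. If k > N_0 then |(4k - 5)/(7k + 9) − (4/7)| ≤ (71/49)/k < ε.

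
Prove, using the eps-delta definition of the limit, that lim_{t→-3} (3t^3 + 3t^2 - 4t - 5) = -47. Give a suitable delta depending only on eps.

delta = min(1, eps/86)

Let eps > 0. We want delta > 0 such that 0 < |t + 3| < delta implies |(3t^3 + 3t^2 - 4t - 5) + 47| < eps.
(3t^3 + 3t^2 - 4t - 5) + 47 = 3t^3 + 3t^2 - 4t + 42 = (t + 3)(3t^2 - 6t + 14).
So |(3t^3 + 3t^2 - 4t - 5) + 47| = |t + 3|·|3t^2 - 6t + 14|.
Assume first that |t + 3| < 1, so |t| < 4. Then |3t^2 - 6t + 14| ≤ 3·4^2 + 6·4 + 14 = 86.
Hence |(3t^3 + 3t^2 - 4t - 5) + 47| ≤ 86|t + 3| < eps provided |t + 3| < eps/86.
Choosing delta = min(1, eps/86) ensures both conditions, hence |(3t^3 + 3t^2 - 4t - 5) + 47| < eps.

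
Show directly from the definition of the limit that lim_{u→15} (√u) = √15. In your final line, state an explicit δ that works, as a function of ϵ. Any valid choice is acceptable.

Fix ϵ > 0. We want δ > 0 such that 0 < |u − 15| < δ implies |√u − √15| < ϵ.
Rationalise: √u − √15 = (u − 15)/(√u + √15), so |√u − √15| = |u − 15|/(√u + √15).
Restrict δ ≤ 15 so that |u − 15| < 15 forces u > 0, and then √u + √15 > √15.
Hence |√u − √15| < |u − 15|/√15, which is < ϵ once |u − 15| < √15·ϵ.
Take δ = min(15, √15·ϵ). If 0 < |u − 15| < δ then u > 0 and |√u − √15| < |u − 15|/√15 < ϵ.

δ = min(15, √15·ϵ)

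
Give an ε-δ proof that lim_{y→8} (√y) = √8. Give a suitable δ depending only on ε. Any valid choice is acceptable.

Let ε > 0. We want δ > 0 such that 0 < |y − 8| < δ implies |√y − √8| < ε.
Multiplying by the conjugate, |√y − √8| = |y − 8|/(√y + √8).
Restrict δ ≤ 8 so that |y − 8| < 8 forces y > 0, and then √y + √8 > √8.
Hence |√y − √8| < |y − 8|/√8, which is < ε once |y − 8| < √8·ε.
Take δ = min(8, √8·ε). If 0 < |y − 8| < δ then y > 0 and |√y − √8| < |y − 8|/√8 < ε.

δ = min(8, √8·ε)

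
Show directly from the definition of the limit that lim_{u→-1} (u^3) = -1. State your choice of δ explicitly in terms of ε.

δ = min(1, ε/7)

Let ε > 0 be given. We seek δ > 0 with 0 < |u + 1| < δ ⇒ |u^3 + 1| < ε.
Factor: u^3 + 1 = (u + 1)(u^2 - u + 1), so |u^3 + 1| = |u + 1|·|u^2 - u + 1|.
Restrict δ ≤ 1. Then |u + 1| < 1 gives |u| < 2, so by the triangle inequality |u^2 - u + 1| ≤ 2^2 + 2 + 1 = 7.
Hence |u^3 + 1| ≤ 7|u + 1|, which is < ε once |u + 1| < ε/7.
Take δ = min(1, ε/7). If 0 < |u + 1| < δ then both bounds hold and |u^3 + 1| ≤ 7|u + 1| < 7·(ε/7) = ε.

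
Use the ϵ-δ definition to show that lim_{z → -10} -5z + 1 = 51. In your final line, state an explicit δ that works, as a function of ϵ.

δ = ϵ/5

Let ϵ > 0. We need δ > 0 so that 0 < |z + 10| < δ implies |(-5z + 1) − 51| < ϵ.
Since (-5z + 1) − 51 = -5(z + 10), we have |(-5z + 1) − 51| = 5|z + 10|.
So 5|z + 10| < ϵ exactly when |z + 10| < ϵ/5.
Take δ = ϵ/5. If 0 < |z + 10| < δ then |(-5z + 1) − 51| = 5|z + 10| < 5·(ϵ/5) = ϵ.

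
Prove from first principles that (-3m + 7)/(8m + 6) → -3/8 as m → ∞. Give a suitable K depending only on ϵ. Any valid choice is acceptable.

K = (37/32)/ϵ

Fix ϵ > 0. For m ≥ 1, |(-3m + 7)/(8m + 6) + 3/8| = |74|/(8(8m + 6)) = 74/(8(8m + 6)).
Since 8m + 6 ≥ 8m for m ≥ 1, this is ≤ 74/(8·8m) = (37/32)/m.
So |(-3m + 7)/(8m + 6) + 3/8| < ϵ whenever m > (37/32)/ϵ.
Take K = (37/32)/ϵ. If m > K then |(-3m + 7)/(8m + 6) + 3/8| ≤ (37/32)/m < ϵ.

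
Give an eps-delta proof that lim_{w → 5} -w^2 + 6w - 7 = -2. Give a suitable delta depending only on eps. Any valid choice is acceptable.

Let eps > 0. We want delta > 0 such that 0 < |w − 5| < delta implies |(-w^2 + 6w - 7) + 2| < eps.
(-w^2 + 6w - 7) + 2 = -w^2 + 6w - 5 = (w − 5)(-w + 1).
So |(-w^2 + 6w - 7) + 2| = |w − 5|·|-w + 1|.
Require delta ≤ 1. Then |w − 5| < 1 gives |w| < 6, and by the triangle inequality |-w + 1| ≤ 6 + 1 = 7.
Hence |(-w^2 + 6w - 7) + 2| ≤ 7|w − 5| < eps provided |w − 5| < eps/7.
Take delta = min(1, eps/7). Then 0 < |w − 5| < delta gives both |w − 5| < 1 and |w − 5| < eps/7, so |(-w^2 + 6w - 7) + 2| < eps.

delta = min(1, eps/7)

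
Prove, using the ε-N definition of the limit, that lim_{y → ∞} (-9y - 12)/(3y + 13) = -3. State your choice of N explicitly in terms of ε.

Let ε > 0 be given. We seek N > 0 such that y > N implies |(-9y - 12)/(3y + 13) + 3| < ε.
(-9y - 12)/(3y + 13) + 3 = (3(-9y - 12) − (-9)(3y + 13)) / (3(3y + 13)) = 81/(3(3y + 13)).
For y > 0 we have 3y + 13 > 3y, so |(-9y - 12)/(3y + 13) + 3| = 81/(3(3y + 13)) < 81/(3·3y) = 9/y.
Thus |(-9y - 12)/(3y + 13) + 3| < ε whenever y > 9/ε.
Take N = 9/ε. If y > N then |(-9y - 12)/(3y + 13) + 3| < 9/y < ε.

N = 9/ε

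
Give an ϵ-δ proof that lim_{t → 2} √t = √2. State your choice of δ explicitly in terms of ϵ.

Suppose ϵ > 0. We want δ > 0 such that 0 < |t − 2| < δ implies |√t − √2| < ϵ.
Rationalise: √t − √2 = (t − 2)/(√t + √2), so |√t − √2| = |t − 2|/(√t + √2).
Restrict δ ≤ 2 so that |t − 2| < 2 forces t > 0, and then √t + √2 > √2.
Hence |√t − √2| < |t − 2|/√2, which is < ϵ once |t − 2| < √2·ϵ.
Take δ = min(2, √2·ϵ). If 0 < |t − 2| < δ then t > 0 and |√t − √2| < |t − 2|/√2 < ϵ.

δ = min(2, √2·ϵ)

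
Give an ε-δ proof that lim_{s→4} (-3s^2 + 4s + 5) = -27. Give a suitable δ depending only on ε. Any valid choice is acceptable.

Fix ε > 0. We want δ > 0 such that 0 < |s − 4| < δ implies |(-3s^2 + 4s + 5) + 27| < ε.
(-3s^2 + 4s + 5) + 27 = -3s^2 + 4s + 32 = (s − 4)(-3s - 8).
So |(-3s^2 + 4s + 5) + 27| = |s − 4|·|-3s - 8|.
Require δ ≤ 1. Then |s − 4| < 1 gives |s| < 5, and by the triangle inequality |-3s - 8| ≤ 3·5 + 8 = 23.
Hence |(-3s^2 + 4s + 5) + 27| ≤ 23|s − 4| < ε provided |s − 4| < ε/23.
Take δ = min(1, ε/23). Then 0 < |s − 4| < δ gives both |s − 4| < 1 and |s − 4| < ε/23, so |(-3s^2 + 4s + 5) + 27| < ε.

δ = min(1, ε/23)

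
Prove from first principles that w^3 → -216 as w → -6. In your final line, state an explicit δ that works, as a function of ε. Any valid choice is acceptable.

Let ε > 0 be given. We seek δ > 0 with 0 < |w + 6| < δ ⇒ |w^3 + 216| < ε.
Factor: w^3 + 216 = (w + 6)(w^2 - 6w + 36), so |w^3 + 216| = |w + 6|·|w^2 - 6w + 36|.
Restrict δ ≤ 1. Then |w + 6| < 1 gives |w| < 7, so by the triangle inequality |w^2 - 6w + 36| ≤ 7^2 + 6·7 + 36 = 127.
Hence |w^3 + 216| ≤ 127|w + 6|, which is < ε once |w + 6| < ε/127.
Take δ = min(1, ε/127). If 0 < |w + 6| < δ then both bounds hold and |w^3 + 216| ≤ 127|w + 6| < 127·(ε/127) = ε.

δ = min(1, ε/127)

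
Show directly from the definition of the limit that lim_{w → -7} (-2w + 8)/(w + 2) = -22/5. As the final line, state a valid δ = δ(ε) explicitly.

δ = min(5/2, (25/24)ε)

Suppose ε > 0. We want δ > 0 with 0 < |w + 7| < δ ⇒ |(-2w + 8)/(w + 2) + 22/5| < ε.
Combining over a common denominator, (-2w + 8)/(w + 2) + 22/5 = [(-2w + 8)·(-5) − 22·(w + 2)] / [(-5)·(w + 2)] = -12(w + 7) / ((-5)(w + 2)).
So |(-2w + 8)/(w + 2) + 22/5| = 12|w + 7| / (5·|w + 2|).
Require δ ≤ 5/2, so |w + 2| ≥ |-5| − |w + 7| > 5 − 5/2 = 5/2.
Hence |(-2w + 8)/(w + 2) + 22/5| < 12|w + 7|/(5·(5/2)) = (24/25)|w + 7|, which is < ε once |w + 7| < (25/24)ε.
Take δ = min(5/2, (25/24)ε). Then 0 < |w + 7| < δ forces both bounds, so |(-2w + 8)/(w + 2) + 22/5| < ε.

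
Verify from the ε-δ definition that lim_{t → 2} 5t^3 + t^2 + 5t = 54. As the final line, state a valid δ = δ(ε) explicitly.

Suppose ε > 0. We want δ > 0 such that 0 < |t − 2| < δ implies |(5t^3 + t^2 + 5t) − 54| < ε.
(5t^3 + t^2 + 5t) − 54 = 5t^3 + t^2 + 5t - 54 = (t − 2)(5t^2 + 11t + 27).
So |(5t^3 + t^2 + 5t) − 54| = |t − 2|·|5t^2 + 11t + 27|.
Assume first that |t − 2| < 2, so |t| < 4. Then |5t^2 + 11t + 27| ≤ 5·4^2 + 11·4 + 27 = 151.
Hence |(5t^3 + t^2 + 5t) − 54| ≤ 151|t − 2| < ε provided |t − 2| < ε/151.
Take δ = min(2, ε/151). Then 0 < |t − 2| < δ gives both |t − 2| < 2 and |t − 2| < ε/151, so |(5t^3 + t^2 + 5t) − 54| < ε.

δ = min(2, ε/151)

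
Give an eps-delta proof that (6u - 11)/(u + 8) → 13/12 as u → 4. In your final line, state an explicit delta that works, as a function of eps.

delta = min(6, (72/59)eps)

Let eps > 0 be given. We want delta > 0 with 0 < |u − 4| < delta ⇒ |(6u - 11)/(u + 8) − (13/12)| < eps.
Combining over a common denominator, (6u - 11)/(u + 8) − (13/12) = [(6u - 11)·12 − 13·(u + 8)] / [12·(u + 8)] = 59(u − 4) / (12(u + 8)).
So |(6u - 11)/(u + 8) − (13/12)| = 59|u − 4| / (12·|u + 8|).
Restrict delta ≤ 6. Then |u − 4| < 6 gives |u + 8| = |(u − 4) + 12| ≥ 12 − 6 = 6.
Hence |(6u - 11)/(u + 8) − (13/12)| < 59|u − 4|/(12·6) = (59/72)|u − 4|, which is < eps once |u − 4| < (72/59)eps.
Take delta = min(6, (72/59)eps). Then 0 < |u − 4| < delta forces both bounds, so |(6u - 11)/(u + 8) − (13/12)| < eps.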